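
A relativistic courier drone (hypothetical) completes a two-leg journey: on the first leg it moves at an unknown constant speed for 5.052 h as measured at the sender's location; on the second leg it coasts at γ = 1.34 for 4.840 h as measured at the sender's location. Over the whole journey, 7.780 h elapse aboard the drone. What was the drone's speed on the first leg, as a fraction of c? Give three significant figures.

β = 0.565

Leg 1: speed unknown; τ_1 = 5.052/γ_1.
Leg 2: γ = 1.34; τ_2 = 4.840/1.340 = 3.612 h.
Total proper time: τ_1 + 3.612 = 7.780, so τ_1 = 7.780 − 3.612 = 4.168 h.
γ_1 = 5.052/4.168 = 1.212; β = √(1 − 1/γ²) = √0.3193.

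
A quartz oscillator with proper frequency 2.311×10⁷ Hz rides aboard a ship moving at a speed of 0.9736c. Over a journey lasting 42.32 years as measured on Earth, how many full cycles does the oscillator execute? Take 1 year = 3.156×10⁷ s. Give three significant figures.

N = 7.05×10¹⁵

γ = 1/√(1 − 0.9736²) = 1/√0.05210 = 4.381
The oscillator's own cycle count is N = f × τ where τ is the proper time on the ship. τ = Δt/γ = 42.32/4.381 = 9.660 years = 3.049×10⁸ s.
N = 2.311×10⁷ × 3.049×10⁸ = 7.046×10¹⁵.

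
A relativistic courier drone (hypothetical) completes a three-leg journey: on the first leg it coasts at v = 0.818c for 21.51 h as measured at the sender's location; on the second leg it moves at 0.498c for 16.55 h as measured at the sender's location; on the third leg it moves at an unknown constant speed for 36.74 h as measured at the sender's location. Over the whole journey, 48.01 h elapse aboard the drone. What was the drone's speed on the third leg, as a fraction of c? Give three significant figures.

Leg 1: γ = 1/√(1 − 0.818²) = 1/√0.3309 = 1.738; τ_1 = 21.51/1.738 = 12.37 h.
Leg 2: γ = 1/√(1 − 0.498²) = 1/√0.7520 = 1.153; τ_2 = 16.55/1.153 = 14.35 h.
Leg 3: speed unknown; τ_3 = 36.74/γ_3.
Total proper time: 12.37 + 14.35 + τ_3 = 48.01, so τ_3 = 48.01 − 26.72 = 21.29 h.
γ_3 = 36.74/21.29 = 1.726; β = √(1 − 1/γ²) = √0.6644.

β = 0.815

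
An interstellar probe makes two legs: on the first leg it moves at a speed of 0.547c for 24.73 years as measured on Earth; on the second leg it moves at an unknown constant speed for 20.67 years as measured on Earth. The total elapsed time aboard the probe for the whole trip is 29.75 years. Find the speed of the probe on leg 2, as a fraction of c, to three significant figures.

β = 0.899

Leg 1: γ = 1/√(1 − 0.547²) = 1/√0.7008 = 1.195; τ_1 = 24.73/1.195 = 20.70 years.
Leg 2: speed unknown; τ_2 = 20.67/γ_2.
Total proper time: 20.70 + τ_2 = 29.75, so τ_2 = 29.75 − 20.70 = 9.048 years.
γ_2 = 20.67/9.048 = 2.285; β = √(1 − 1/γ²) = √0.8084.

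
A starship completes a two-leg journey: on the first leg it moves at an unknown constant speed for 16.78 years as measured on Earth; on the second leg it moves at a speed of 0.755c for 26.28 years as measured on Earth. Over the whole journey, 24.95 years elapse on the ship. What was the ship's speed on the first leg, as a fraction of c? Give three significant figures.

Leg 1: speed unknown; τ_1 = 16.78/γ_1.
Leg 2: γ = 1/√(1 − 0.755²) = 1/√0.4300 = 1.525; τ_2 = 26.28/1.525 = 17.23 years.
Total proper time: τ_1 + 17.23 = 24.95, so τ_1 = 24.95 − 17.23 = 7.718 years.
γ_1 = 16.78/7.718 = 2.174; β = √(1 − 1/γ²) = √0.7885.

β = 0.888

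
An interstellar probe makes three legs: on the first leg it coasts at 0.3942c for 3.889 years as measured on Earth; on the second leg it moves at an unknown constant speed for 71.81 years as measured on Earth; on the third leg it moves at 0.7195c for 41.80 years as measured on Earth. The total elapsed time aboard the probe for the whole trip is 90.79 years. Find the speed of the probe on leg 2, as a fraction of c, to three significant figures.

Leg 1: γ = 1/√(1 − 0.3942²) = 1/√0.8446 = 1.088; τ_1 = 3.889/1.088 = 3.574 years.
Leg 2: speed unknown; τ_2 = 71.81/γ_2.
Leg 3: γ = 1/√(1 − 0.7195²) = 1/√0.4823 = 1.440; τ_3 = 41.80/1.440 = 29.03 years.
Total proper time: 3.574 + τ_2 + 29.03 = 90.79, so τ_2 = 90.79 − 32.60 = 58.19 years.
γ_2 = 71.81/58.19 = 1.234; β = √(1 − 1/γ²) = √0.3434.

β = 0.586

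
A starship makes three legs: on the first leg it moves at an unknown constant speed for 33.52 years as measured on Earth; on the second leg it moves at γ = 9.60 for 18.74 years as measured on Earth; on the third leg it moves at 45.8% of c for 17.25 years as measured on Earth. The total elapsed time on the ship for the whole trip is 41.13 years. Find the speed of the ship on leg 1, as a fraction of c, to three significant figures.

β = 0.703

Leg 1: speed unknown; τ_1 = 33.52/γ_1.
Leg 2: γ = 9.60; τ_2 = 18.74/9.600 = 1.952 years.
Leg 3: β = 0.458; γ = 1/√(1 − 0.458²) = 1/√0.7902 = 1.125; τ_3 = 17.25/1.125 = 15.33 years.
Total proper time: τ_1 + 1.952 + 15.33 = 41.13, so τ_1 = 41.13 − 17.29 = 23.84 years.
γ_1 = 33.52/23.84 = 1.406; β = √(1 − 1/γ²) = √0.4940.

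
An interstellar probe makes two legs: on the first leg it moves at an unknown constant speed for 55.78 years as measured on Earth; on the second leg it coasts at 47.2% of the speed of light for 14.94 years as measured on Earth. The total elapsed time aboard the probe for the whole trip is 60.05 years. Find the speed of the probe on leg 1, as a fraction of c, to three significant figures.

β = 0.542

Leg 1: speed unknown; τ_1 = 55.78/γ_1.
Leg 2: β = 0.472; γ = 1/√(1 − 0.472²) = 1/√0.7772 = 1.134; τ_2 = 14.94/1.134 = 13.17 years.
Total proper time: τ_1 + 13.17 = 60.05, so τ_1 = 60.05 − 13.17 = 46.88 years.
γ_1 = 55.78/46.88 = 1.190; β = √(1 − 1/γ²) = √0.2937.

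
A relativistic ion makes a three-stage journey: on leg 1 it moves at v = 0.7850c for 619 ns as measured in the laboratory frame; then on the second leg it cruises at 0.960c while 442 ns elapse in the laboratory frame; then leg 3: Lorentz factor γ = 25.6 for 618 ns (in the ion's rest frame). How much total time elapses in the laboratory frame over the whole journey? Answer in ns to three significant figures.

Leg 1: 619 ns is already measured in the laboratory frame.
Leg 2: 442 ns is already measured in the laboratory frame.
Leg 3: γ = 25.6; Δt_3 = 25.60 × 618 = 1.582×10⁴ ns.
Total: 619.0 + 442.0 + 1.582×10⁴ ns.

Δt = 1.69×10⁴ ns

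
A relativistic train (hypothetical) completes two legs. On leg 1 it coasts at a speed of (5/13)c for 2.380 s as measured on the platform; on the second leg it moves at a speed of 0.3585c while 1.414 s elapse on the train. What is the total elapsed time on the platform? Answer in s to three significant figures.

Δt = 3.89 s

Leg 1: 2.380 s is already measured on the platform.
Leg 2: γ = 1/√(1 − 0.3585²) = 1/√0.8715 = 1.071; Δt_2 = 1.071 × 1.414 = 1.515 s.
Total: 2.380 + 1.515 s.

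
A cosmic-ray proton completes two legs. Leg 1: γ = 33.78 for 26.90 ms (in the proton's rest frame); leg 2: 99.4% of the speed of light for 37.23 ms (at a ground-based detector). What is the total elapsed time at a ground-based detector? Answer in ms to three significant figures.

Δt = 946 ms

Leg 1: γ = 33.78; Δt_1 = 33.78 × 26.90 = 908.7 ms.
Leg 2: 37.23 ms is already measured at a ground-based detector.
Total: 908.7 + 37.23 ms.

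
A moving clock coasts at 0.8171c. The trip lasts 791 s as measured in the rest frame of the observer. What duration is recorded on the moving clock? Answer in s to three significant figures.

γ = 1/√(1 − 0.8171²) = 1/√0.3323 = 1.735
The interval measured in the rest frame of the observer is the dilated one; the clock on the moving clock measures the proper time τ = Δt/γ = 791/1.735 s.

τ = 456 s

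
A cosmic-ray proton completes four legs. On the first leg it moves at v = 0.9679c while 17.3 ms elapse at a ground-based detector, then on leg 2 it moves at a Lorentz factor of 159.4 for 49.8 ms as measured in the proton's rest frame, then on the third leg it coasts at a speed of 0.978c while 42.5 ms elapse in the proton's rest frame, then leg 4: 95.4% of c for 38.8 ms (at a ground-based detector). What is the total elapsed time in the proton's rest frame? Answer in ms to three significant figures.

Leg 1: γ = 1/√(1 − 0.9679²) = 1/√0.06317 = 3.979; τ_1 = 17.3/3.979 = 4.348 ms.
Leg 2: 49.8 ms is already measured in the proton's rest frame.
Leg 3: 42.5 ms is already measured in the proton's rest frame.
Leg 4: β = 0.954; γ = 1/√(1 − 0.954²) = 1/√0.08988 = 3.335; τ_4 = 38.8/3.335 = 11.63 ms.
Total: 4.348 + 49.80 + 42.50 + 11.63 ms.

τ = 108 ms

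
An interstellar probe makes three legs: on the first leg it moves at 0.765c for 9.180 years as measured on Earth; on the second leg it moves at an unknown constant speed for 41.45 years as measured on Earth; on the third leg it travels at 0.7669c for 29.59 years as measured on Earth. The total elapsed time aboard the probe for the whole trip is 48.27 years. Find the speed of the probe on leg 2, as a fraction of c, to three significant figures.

Leg 1: γ = 1/√(1 − 0.765²) = 1/√0.4148 = 1.553; τ_1 = 9.180/1.553 = 5.912 years.
Leg 2: speed unknown; τ_2 = 41.45/γ_2.
Leg 3: γ = 1/√(1 − 0.7669²) = 1/√0.4119 = 1.558; τ_3 = 29.59/1.558 = 18.99 years.
Total proper time: 5.912 + τ_2 + 18.99 = 48.27, so τ_2 = 48.27 − 24.90 = 23.37 years.
γ_2 = 41.45/23.37 = 1.774; β = √(1 − 1/γ²) = √0.6822.

β = 0.826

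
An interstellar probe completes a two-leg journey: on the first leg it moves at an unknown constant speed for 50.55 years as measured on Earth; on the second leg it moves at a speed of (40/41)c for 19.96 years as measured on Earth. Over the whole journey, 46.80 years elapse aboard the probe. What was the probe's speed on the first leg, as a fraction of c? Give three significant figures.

Leg 1: speed unknown; τ_1 = 50.55/γ_1.
Leg 2: γ = 1/√(1 − (40/41)²) = 41/9 ≈ 4.556; τ_2 = 19.96/4.556 = 4.381 years.
Total proper time: τ_1 + 4.381 = 46.80, so τ_1 = 46.80 − 4.381 = 42.42 years.
γ_1 = 50.55/42.42 = 1.192; β = √(1 − 1/γ²) = √0.2958.

β = 0.544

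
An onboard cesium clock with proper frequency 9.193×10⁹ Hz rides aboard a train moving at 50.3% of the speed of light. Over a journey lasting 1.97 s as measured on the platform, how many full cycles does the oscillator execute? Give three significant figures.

N = 1.57×10¹⁰

β = 0.503; γ = 1/√(1 − 0.503²) = 1/√0.7470 = 1.157
The oscillator's own cycle count is N = f × τ where τ is the proper time on the train. τ = Δt/γ = 1.97/1.157 = 1.703 s = 1.703×10⁰ s.
N = 9.193×10⁹ × 1.703×10⁰ = 1.565×10¹⁰.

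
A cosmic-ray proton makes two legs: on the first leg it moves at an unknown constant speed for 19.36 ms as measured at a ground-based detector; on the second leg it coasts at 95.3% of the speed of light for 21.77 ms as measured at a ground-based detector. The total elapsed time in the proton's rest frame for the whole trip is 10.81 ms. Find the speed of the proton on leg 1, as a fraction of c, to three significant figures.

Leg 1: speed unknown; τ_1 = 19.36/γ_1.
Leg 2: β = 0.953; γ = 1/√(1 − 0.953²) = 1/√0.09179 = 3.301; τ_2 = 21.77/3.301 = 6.596 ms.
Total proper time: τ_1 + 6.596 = 10.81, so τ_1 = 10.81 − 6.596 = 4.214 ms.
γ_1 = 19.36/4.214 = 4.594; β = √(1 − 1/γ²) = √0.9526.

β = 0.976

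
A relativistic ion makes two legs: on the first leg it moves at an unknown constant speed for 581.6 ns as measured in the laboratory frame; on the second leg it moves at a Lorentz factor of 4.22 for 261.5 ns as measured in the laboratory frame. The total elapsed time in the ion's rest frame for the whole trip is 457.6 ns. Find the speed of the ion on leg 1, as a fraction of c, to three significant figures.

Leg 1: speed unknown; τ_1 = 581.6/γ_1.
Leg 2: γ = 4.22; τ_2 = 261.5/4.220 = 61.97 ns.
Total proper time: τ_1 + 61.97 = 457.6, so τ_1 = 457.6 − 61.97 = 395.6 ns.
γ_1 = 581.6/395.6 = 1.470; β = √(1 − 1/γ²) = √0.5373.

β = 0.733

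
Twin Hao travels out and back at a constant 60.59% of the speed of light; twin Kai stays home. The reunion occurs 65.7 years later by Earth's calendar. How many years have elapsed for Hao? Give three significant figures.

τ = 52.3 years

β = 0.6059; γ = 1/√(1 − 0.6059²) = 1/√0.6329 = 1.257
Hao's clock measures proper time along the trip: τ = Δt/γ = 65.7/1.257 years.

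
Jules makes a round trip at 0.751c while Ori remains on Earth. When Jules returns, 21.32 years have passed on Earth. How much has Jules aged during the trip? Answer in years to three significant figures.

τ = 14.1 years

γ = 1/√(1 − 0.751²) = 1/√0.4360 = 1.514
Jules's clock measures proper time along the trip: τ = Δt/γ = 21.32/1.514 years.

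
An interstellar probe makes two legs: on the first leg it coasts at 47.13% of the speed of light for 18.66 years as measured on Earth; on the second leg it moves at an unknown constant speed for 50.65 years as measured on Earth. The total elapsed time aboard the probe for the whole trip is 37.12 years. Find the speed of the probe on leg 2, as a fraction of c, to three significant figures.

Leg 1: β = 0.4713; γ = 1/√(1 − 0.4713²) = 1/√0.7779 = 1.134; τ_1 = 18.66/1.134 = 16.46 years.
Leg 2: speed unknown; τ_2 = 50.65/γ_2.
Total proper time: 16.46 + τ_2 = 37.12, so τ_2 = 37.12 − 16.46 = 20.66 years.
γ_2 = 50.65/20.66 = 2.451; β = √(1 − 1/γ²) = √0.8336.

β = 0.913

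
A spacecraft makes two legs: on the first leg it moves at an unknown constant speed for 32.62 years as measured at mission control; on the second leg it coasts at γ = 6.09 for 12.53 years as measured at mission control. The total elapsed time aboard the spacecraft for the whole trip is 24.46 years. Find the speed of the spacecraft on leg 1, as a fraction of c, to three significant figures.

Leg 1: speed unknown; τ_1 = 32.62/γ_1.
Leg 2: γ = 6.09; τ_2 = 12.53/6.090 = 2.057 years.
Total proper time: τ_1 + 2.057 = 24.46, so τ_1 = 24.46 − 2.057 = 22.40 years.
γ_1 = 32.62/22.40 = 1.456; β = √(1 − 1/γ²) = √0.5283.

β = 0.727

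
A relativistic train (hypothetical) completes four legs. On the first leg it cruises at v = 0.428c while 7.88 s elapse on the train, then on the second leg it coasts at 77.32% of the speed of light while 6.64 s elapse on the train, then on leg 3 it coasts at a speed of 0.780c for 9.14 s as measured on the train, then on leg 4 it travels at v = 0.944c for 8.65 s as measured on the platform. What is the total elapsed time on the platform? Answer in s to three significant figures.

Leg 1: γ = 1/√(1 − 0.428²) = 1/√0.8168 = 1.106; Δt_1 = 1.106 × 7.88 = 8.719 s.
Leg 2: β = 0.7732; γ = 1/√(1 − 0.7732²) = 1/√0.4022 = 1.577; Δt_2 = 1.577 × 6.64 = 10.47 s.
Leg 3: γ = 1/√(1 − 0.780²) = 1/√0.3916 = 1.598; Δt_3 = 1.598 × 9.14 = 14.61 s.
Leg 4: 8.65 s is already measured on the platform.
Total: 8.719 + 10.47 + 14.61 + 8.650 s.

Δt = 42.4 s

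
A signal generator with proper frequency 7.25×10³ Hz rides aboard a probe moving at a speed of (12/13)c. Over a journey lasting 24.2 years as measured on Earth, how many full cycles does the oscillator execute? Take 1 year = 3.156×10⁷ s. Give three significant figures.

N = 2.13×10¹²

γ = 1/√(1 − (12/13)²) = 13/5 = 2.600
The oscillator's own cycle count is N = f × τ where τ is the proper time aboard the probe. τ = Δt/γ = 24.2/2.600 = 9.308 years = 2.938×10⁸ s.
N = 7.25×10³ × 2.938×10⁸ = 2.130×10¹².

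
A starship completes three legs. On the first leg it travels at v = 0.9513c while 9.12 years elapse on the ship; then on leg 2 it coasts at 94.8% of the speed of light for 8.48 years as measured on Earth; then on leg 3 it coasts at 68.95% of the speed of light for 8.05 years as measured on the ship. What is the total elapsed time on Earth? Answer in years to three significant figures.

Δt = 49.2 years

Leg 1: γ = 1/√(1 − 0.9513²) = 1/√0.09503 = 3.244; Δt_1 = 3.244 × 9.12 = 29.58 years.
Leg 2: 8.48 years is already measured on Earth.
Leg 3: β = 0.6895; γ = 1/√(1 − 0.6895²) = 1/√0.5246 = 1.381; Δt_3 = 1.381 × 8.05 = 11.11 years.
Total: 29.58 + 8.480 + 11.11 years.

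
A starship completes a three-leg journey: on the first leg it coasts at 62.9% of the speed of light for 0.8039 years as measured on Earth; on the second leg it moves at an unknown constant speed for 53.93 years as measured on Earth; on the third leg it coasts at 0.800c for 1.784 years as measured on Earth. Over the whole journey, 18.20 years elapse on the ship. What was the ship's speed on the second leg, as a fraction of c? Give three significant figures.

β = 0.952

Leg 1: β = 0.629; γ = 1/√(1 − 0.629²) = 1/√0.6044 = 1.286; τ_1 = 0.8039/1.286 = 0.6250 years.
Leg 2: speed unknown; τ_2 = 53.93/γ_2.
Leg 3: γ = 1/√(1 − 0.800²) = 5/3 ≈ 1.667; τ_3 = 1.784/1.667 = 1.070 years.
Total proper time: 0.6250 + τ_2 + 1.070 = 18.20, so τ_2 = 18.20 − 1.695 = 16.50 years.
γ_2 = 53.93/16.50 = 3.268; β = √(1 − 1/γ²) = √0.9063.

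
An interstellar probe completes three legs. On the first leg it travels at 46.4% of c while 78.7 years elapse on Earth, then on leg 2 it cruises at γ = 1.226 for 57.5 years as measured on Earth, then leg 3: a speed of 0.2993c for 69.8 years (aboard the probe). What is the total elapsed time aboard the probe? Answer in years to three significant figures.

Leg 1: β = 0.464; γ = 1/√(1 − 0.464²) = 1/√0.7847 = 1.129; τ_1 = 78.7/1.129 = 69.72 years.
Leg 2: γ = 1.226; τ_2 = 57.5/1.226 = 46.90 years.
Leg 3: 69.8 years is already measured aboard the probe.
Total: 69.72 + 46.90 + 69.80 years.

τ = 186 years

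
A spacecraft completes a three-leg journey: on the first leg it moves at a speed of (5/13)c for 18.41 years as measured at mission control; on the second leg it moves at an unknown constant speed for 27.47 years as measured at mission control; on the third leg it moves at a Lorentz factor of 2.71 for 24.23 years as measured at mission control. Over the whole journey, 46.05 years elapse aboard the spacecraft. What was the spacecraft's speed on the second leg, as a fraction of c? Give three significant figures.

Leg 1: γ = 1/√(1 − (5/13)²) = 13/12 ≈ 1.083; τ_1 = 18.41/1.083 = 16.99 years.
Leg 2: speed unknown; τ_2 = 27.47/γ_2.
Leg 3: γ = 2.71; τ_3 = 24.23/2.710 = 8.941 years.
Total proper time: 16.99 + τ_2 + 8.941 = 46.05, so τ_2 = 46.05 − 25.93 = 20.12 years.
γ_2 = 27.47/20.12 = 1.366; β = √(1 − 1/γ²) = √0.4638.

β = 0.681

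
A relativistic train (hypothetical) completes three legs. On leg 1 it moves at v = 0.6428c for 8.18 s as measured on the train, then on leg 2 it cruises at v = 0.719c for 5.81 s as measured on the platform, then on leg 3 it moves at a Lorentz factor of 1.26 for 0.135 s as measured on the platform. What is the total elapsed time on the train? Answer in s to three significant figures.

Leg 1: 8.18 s is already measured on the train.
Leg 2: γ = 1/√(1 − 0.719²) = 1/√0.4830 = 1.439; τ_2 = 5.81/1.439 = 4.038 s.
Leg 3: γ = 1.26; τ_3 = 0.135/1.260 = 0.1071 s.
Total: 8.180 + 4.038 + 0.1071 s.

τ = 12.3 s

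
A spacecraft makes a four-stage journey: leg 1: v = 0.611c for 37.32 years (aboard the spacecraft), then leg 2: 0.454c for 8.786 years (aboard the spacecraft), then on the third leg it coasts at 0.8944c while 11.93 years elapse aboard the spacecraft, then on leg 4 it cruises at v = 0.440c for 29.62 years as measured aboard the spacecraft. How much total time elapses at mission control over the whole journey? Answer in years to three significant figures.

Leg 1: γ = 1/√(1 − 0.611²) = 1/√0.6267 = 1.263; Δt_1 = 1.263 × 37.32 = 47.14 years.
Leg 2: γ = 1/√(1 − 0.454²) = 1/√0.7939 = 1.122; Δt_2 = 1.122 × 8.786 = 9.861 years.
Leg 3: γ = 1/√(1 − 0.8944²) = 1/√0.2000 = 2.236; Δt_3 = 2.236 × 11.93 = 26.67 years.
Leg 4: γ = 1/√(1 − 0.440²) = 1/√0.8064 = 1.114; Δt_4 = 1.114 × 29.62 = 32.98 years.
Total: 47.14 + 9.861 + 26.67 + 32.98 years.

Δt = 117 years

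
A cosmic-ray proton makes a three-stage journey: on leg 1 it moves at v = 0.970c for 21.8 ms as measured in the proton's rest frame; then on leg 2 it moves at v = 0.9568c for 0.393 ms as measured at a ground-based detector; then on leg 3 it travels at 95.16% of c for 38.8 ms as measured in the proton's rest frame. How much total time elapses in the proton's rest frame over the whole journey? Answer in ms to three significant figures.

τ = 60.7 ms

Leg 1: 21.8 ms is already measured in the proton's rest frame.
Leg 2: γ = 1/√(1 − 0.9568²) = 1/√0.08453 = 3.439; τ_2 = 0.393/3.439 = 0.1143 ms.
Leg 3: 38.8 ms is already measured in the proton's rest frame.
Total: 21.80 + 0.1143 + 38.80 ms.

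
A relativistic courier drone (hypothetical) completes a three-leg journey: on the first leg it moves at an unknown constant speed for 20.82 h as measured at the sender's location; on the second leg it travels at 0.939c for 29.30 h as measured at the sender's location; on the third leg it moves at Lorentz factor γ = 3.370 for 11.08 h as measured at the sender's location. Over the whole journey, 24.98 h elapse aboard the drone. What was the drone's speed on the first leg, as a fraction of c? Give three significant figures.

β = 0.830

Leg 1: speed unknown; τ_1 = 20.82/γ_1.
Leg 2: γ = 1/√(1 − 0.939²) = 1/√0.1183 = 2.908; τ_2 = 29.30/2.908 = 10.08 h.
Leg 3: γ = 3.370; τ_3 = 11.08/3.370 = 3.288 h.
Total proper time: τ_1 + 10.08 + 3.288 = 24.98, so τ_1 = 24.98 − 13.36 = 11.62 h.
γ_1 = 20.82/11.62 = 1.792; β = √(1 − 1/γ²) = √0.6888.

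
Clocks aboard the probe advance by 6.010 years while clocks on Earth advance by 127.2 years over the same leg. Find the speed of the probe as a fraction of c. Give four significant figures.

The proper time is measured aboard the probe (both events occur at the probe's location); Δt is measured on Earth. γ = Δt/τ = 127.2/6.010 = 21.16.
β = √(1 − 1/γ²) = √(1 − 0.002232) = √0.9978

v = 0.9989c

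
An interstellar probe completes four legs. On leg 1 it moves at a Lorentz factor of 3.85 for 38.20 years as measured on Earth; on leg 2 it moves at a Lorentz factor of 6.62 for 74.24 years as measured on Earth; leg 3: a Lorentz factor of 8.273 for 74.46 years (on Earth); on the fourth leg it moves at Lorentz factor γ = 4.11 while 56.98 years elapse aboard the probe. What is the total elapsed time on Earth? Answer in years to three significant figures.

Leg 1: 38.20 years is already measured on Earth.
Leg 2: 74.24 years is already measured on Earth.
Leg 3: 74.46 years is already measured on Earth.
Leg 4: γ = 4.11; Δt_4 = 4.110 × 56.98 = 234.2 years.
Total: 38.20 + 74.24 + 74.46 + 234.2 years.

Δt = 421 years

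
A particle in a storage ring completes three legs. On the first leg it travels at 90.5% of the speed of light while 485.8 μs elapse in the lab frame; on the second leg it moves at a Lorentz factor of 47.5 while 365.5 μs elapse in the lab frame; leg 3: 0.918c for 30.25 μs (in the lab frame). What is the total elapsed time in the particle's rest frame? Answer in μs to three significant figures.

τ = 226 μs

Leg 1: β = 0.905; γ = 1/√(1 − 0.905²) = 1/√0.1810 = 2.351; τ_1 = 485.8/2.351 = 206.7 μs.
Leg 2: γ = 47.5; τ_2 = 365.5/47.50 = 7.695 μs.
Leg 3: γ = 1/√(1 − 0.918²) = 1/√0.1573 = 2.522; τ_3 = 30.25/2.522 = 12.00 μs.
Total: 206.7 + 7.695 + 12.00 μs.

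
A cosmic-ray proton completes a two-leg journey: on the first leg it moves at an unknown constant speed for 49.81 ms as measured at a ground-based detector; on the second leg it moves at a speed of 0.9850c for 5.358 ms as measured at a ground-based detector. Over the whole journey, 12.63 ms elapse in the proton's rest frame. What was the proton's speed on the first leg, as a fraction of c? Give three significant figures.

Leg 1: speed unknown; τ_1 = 49.81/γ_1.
Leg 2: γ = 1/√(1 − 0.9850²) = 1/√0.02977 = 5.795; τ_2 = 5.358/5.795 = 0.9245 ms.
Total proper time: τ_1 + 0.9245 = 12.63, so τ_1 = 12.63 − 0.9245 = 11.71 ms.
γ_1 = 49.81/11.71 = 4.255; β = √(1 − 1/γ²) = √0.9448.

β = 0.972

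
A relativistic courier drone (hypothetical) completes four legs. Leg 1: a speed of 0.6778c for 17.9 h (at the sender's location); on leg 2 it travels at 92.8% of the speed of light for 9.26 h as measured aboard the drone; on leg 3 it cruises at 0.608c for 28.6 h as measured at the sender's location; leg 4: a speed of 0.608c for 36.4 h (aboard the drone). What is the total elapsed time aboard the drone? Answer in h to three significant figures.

Leg 1: γ = 1/√(1 − 0.6778²) = 1/√0.5406 = 1.360; τ_1 = 17.9/1.360 = 13.16 h.
Leg 2: 9.26 h is already measured aboard the drone.
Leg 3: γ = 1/√(1 − 0.608²) = 1/√0.6303 = 1.260; τ_3 = 28.6/1.260 = 22.71 h.
Leg 4: 36.4 h is already measured aboard the drone.
Total: 13.16 + 9.260 + 22.71 + 36.40 h.

τ = 81.5 h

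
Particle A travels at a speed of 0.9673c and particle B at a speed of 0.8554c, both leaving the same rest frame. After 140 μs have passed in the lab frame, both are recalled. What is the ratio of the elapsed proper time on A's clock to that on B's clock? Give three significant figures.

A: γ = 1/√(1 − 0.9673²) = 1/√0.06433 = 3.943. B: γ = 1/√(1 − 0.8554²) = 1/√0.2683 = 1.931.
τ_A/τ_B = γ_B/γ_A = 1.931/3.943 = 0.4897, so τ_A/τ_B = 0.4897.

τ_A/τ_B = 0.490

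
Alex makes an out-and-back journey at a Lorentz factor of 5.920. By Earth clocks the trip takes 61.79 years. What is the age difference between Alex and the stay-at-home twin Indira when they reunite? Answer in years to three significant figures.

Δt − τ = 51.4 years

γ = 5.920
Alex's elapsed proper time: τ = 61.79/5.920 = 10.44 years.
Age gap = Δt − τ = 61.79 − 10.44 years.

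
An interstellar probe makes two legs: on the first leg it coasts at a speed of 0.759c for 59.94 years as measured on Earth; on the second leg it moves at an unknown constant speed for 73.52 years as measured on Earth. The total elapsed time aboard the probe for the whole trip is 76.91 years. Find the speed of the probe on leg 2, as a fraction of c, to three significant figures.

β = 0.857

Leg 1: γ = 1/√(1 − 0.759²) = 1/√0.4239 = 1.536; τ_1 = 59.94/1.536 = 39.03 years.
Leg 2: speed unknown; τ_2 = 73.52/γ_2.
Total proper time: 39.03 + τ_2 = 76.91, so τ_2 = 76.91 − 39.03 = 37.88 years.
γ_2 = 73.52/37.88 = 1.941; β = √(1 − 1/γ²) = √0.7345.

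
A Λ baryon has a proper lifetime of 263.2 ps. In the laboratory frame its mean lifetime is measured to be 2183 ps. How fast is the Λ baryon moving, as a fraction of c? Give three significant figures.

γ = Δt/τ₀ = 2183/263.2 = 8.294
β = √(1 − 1/γ²) = √(1 − 0.01454) = √0.9855

v = 0.993c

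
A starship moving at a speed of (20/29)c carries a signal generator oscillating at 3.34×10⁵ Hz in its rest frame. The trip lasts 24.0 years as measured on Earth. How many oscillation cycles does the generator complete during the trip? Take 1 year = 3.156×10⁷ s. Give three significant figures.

N = 1.83×10¹⁴

γ = 1/√(1 − (20/29)²) = 29/21 ≈ 1.381
The oscillator's own cycle count is N = f × τ where τ is the proper time on the ship. τ = Δt/γ = 24.0/1.381 = 17.38 years = 5.485×10⁸ s.
N = 3.34×10⁵ × 5.485×10⁸ = 1.832×10¹⁴.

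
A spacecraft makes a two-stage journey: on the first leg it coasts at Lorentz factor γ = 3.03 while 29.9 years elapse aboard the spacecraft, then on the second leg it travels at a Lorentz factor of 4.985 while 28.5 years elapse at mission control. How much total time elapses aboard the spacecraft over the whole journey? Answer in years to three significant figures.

τ = 35.6 years

Leg 1: 29.9 years is already measured aboard the spacecraft.
Leg 2: γ = 4.985; τ_2 = 28.5/4.985 = 5.717 years.
Total: 29.90 + 5.717 years.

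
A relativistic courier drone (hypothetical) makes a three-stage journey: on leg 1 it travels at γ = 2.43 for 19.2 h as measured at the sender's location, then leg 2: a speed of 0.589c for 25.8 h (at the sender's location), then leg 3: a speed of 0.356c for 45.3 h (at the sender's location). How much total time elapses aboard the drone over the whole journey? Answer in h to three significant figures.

τ = 71.1 h

Leg 1: γ = 2.43; τ_1 = 19.2/2.430 = 7.901 h.
Leg 2: γ = 1/√(1 − 0.589²) = 1/√0.6531 = 1.237; τ_2 = 25.8/1.237 = 20.85 h.
Leg 3: γ = 1/√(1 − 0.356²) = 1/√0.8733 = 1.070; τ_3 = 45.3/1.070 = 42.33 h.
Total: 7.901 + 20.85 + 42.33 h.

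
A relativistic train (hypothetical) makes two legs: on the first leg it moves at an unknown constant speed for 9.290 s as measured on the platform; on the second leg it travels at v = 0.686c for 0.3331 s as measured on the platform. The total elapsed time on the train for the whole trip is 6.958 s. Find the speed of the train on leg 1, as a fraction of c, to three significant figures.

Leg 1: speed unknown; τ_1 = 9.290/γ_1.
Leg 2: γ = 1/√(1 − 0.686²) = 1/√0.5294 = 1.374; τ_2 = 0.3331/1.374 = 0.2424 s.
Total proper time: τ_1 + 0.2424 = 6.958, so τ_1 = 6.958 − 0.2424 = 6.716 s.
γ_1 = 9.290/6.716 = 1.383; β = √(1 − 1/γ²) = √0.4774.

β = 0.691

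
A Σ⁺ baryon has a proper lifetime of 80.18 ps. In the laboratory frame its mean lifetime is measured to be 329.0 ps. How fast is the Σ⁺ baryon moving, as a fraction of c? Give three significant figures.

γ = Δt/τ₀ = 329.0/80.18 = 4.103
β = √(1 − 1/γ²) = √(1 − 0.05939) = √0.9406

v = 0.970c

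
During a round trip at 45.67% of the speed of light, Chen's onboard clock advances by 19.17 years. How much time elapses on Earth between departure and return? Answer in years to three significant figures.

Δt = 21.5 years

β = 0.4567; γ = 1/√(1 − 0.4567²) = 1/√0.7914 = 1.124
Earth-frame duration is the dilated interval: Δt = γτ = 1.124 × 19.17 years.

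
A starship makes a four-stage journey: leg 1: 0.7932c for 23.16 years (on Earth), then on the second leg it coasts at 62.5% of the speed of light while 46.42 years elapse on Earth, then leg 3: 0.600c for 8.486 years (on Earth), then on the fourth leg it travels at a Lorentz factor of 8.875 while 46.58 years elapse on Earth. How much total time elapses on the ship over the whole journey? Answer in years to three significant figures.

τ = 62.4 years

Leg 1: γ = 1/√(1 − 0.7932²) = 1/√0.3708 = 1.642; τ_1 = 23.16/1.642 = 14.10 years.
Leg 2: β = 0.625; γ = 1/√(1 − 0.625²) = 1/√0.6094 = 1.281; τ_2 = 46.42/1.281 = 36.24 years.
Leg 3: γ = 1/√(1 − 0.600²) = 5/4 = 1.250; τ_3 = 8.486/1.250 = 6.789 years.
Leg 4: γ = 8.875; τ_4 = 46.58/8.875 = 5.248 years.
Total: 14.10 + 36.24 + 6.789 + 5.248 years.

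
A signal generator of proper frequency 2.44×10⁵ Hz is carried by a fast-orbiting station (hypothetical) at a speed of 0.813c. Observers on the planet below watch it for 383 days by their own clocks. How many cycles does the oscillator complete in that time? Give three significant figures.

γ = 1/√(1 − 0.813²) = 1/√0.3390 = 1.717
During 383 days of lab time, the oscillator's proper time advances by τ = Δt/γ = 383/1.717 = 223.0 days = 1.927×10⁷ s.
N = f × τ = 2.44×10⁵ × 1.927×10⁷ = 4.701×10¹².

N = 4.70×10¹²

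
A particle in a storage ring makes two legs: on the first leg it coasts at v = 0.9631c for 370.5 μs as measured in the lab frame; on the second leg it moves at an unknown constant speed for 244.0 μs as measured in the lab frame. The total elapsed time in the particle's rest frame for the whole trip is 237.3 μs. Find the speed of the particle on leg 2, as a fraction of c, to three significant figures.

β = 0.826

Leg 1: γ = 1/√(1 − 0.9631²) = 1/√0.07244 = 3.715; τ_1 = 370.5/3.715 = 99.72 μs.
Leg 2: speed unknown; τ_2 = 244.0/γ_2.
Total proper time: 99.72 + τ_2 = 237.3, so τ_2 = 237.3 − 99.72 = 137.6 μs.
γ_2 = 244.0/137.6 = 1.773; β = √(1 − 1/γ²) = √0.6821.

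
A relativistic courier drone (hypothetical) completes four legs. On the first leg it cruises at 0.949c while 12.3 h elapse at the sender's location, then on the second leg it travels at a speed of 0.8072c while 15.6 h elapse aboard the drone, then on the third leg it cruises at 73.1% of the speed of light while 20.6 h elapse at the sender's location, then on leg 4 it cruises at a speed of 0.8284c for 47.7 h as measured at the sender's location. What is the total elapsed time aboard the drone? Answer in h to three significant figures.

Leg 1: γ = 1/√(1 − 0.949²) = 1/√0.09940 = 3.172; τ_1 = 12.3/3.172 = 3.878 h.
Leg 2: 15.6 h is already measured aboard the drone.
Leg 3: β = 0.731; γ = 1/√(1 − 0.731²) = 1/√0.4656 = 1.465; τ_3 = 20.6/1.465 = 14.06 h.
Leg 4: γ = 1/√(1 − 0.8284²) = 1/√0.3138 = 1.785; τ_4 = 47.7/1.785 = 26.72 h.
Total: 3.878 + 15.60 + 14.06 + 26.72 h.

τ = 60.3 h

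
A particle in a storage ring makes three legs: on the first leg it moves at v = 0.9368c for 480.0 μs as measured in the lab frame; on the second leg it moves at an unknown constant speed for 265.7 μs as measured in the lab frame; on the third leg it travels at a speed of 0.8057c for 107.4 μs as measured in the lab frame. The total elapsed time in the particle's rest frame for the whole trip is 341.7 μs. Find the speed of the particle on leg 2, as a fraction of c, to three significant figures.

β = 0.910

Leg 1: γ = 1/√(1 − 0.9368²) = 1/√0.1224 = 2.858; τ_1 = 480.0/2.858 = 167.9 μs.
Leg 2: speed unknown; τ_2 = 265.7/γ_2.
Leg 3: γ = 1/√(1 − 0.8057²) = 1/√0.3508 = 1.688; τ_3 = 107.4/1.688 = 63.62 μs.
Total proper time: 167.9 + τ_2 + 63.62 = 341.7, so τ_2 = 341.7 − 231.6 = 110.1 μs.
γ_2 = 265.7/110.1 = 2.412; β = √(1 − 1/γ²) = √0.8281.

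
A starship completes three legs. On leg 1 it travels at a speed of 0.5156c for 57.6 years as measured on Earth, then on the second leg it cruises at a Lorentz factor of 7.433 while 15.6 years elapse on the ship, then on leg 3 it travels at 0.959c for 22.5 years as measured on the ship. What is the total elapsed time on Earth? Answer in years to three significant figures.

Leg 1: 57.6 years is already measured on Earth.
Leg 2: γ = 7.433; Δt_2 = 7.433 × 15.6 = 116.0 years.
Leg 3: γ = 1/√(1 − 0.959²) = 1/√0.08032 = 3.529; Δt_3 = 3.529 × 22.5 = 79.39 years.
Total: 57.60 + 116.0 + 79.39 years.

Δt = 253 years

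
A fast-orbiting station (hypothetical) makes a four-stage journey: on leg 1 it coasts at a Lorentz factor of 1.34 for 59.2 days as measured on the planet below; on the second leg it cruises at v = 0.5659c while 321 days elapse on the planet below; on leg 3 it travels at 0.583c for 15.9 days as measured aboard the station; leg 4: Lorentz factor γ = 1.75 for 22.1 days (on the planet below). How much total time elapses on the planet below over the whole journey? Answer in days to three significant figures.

Leg 1: 59.2 days is already measured on the planet below.
Leg 2: 321 days is already measured on the planet below.
Leg 3: γ = 1/√(1 − 0.583²) = 1/√0.6601 = 1.231; Δt_3 = 1.231 × 15.9 = 19.57 days.
Leg 4: 22.1 days is already measured on the planet below.
Total: 59.20 + 321.0 + 19.57 + 22.10 days.

Δt = 422 days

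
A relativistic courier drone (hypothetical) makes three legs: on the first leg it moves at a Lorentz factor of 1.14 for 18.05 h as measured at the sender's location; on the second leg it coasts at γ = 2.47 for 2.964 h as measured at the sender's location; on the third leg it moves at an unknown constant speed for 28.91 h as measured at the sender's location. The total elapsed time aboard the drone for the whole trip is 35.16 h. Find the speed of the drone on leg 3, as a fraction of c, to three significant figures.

Leg 1: γ = 1.14; τ_1 = 18.05/1.140 = 15.83 h.
Leg 2: γ = 2.47; τ_2 = 2.964/2.470 = 1.200 h.
Leg 3: speed unknown; τ_3 = 28.91/γ_3.
Total proper time: 15.83 + 1.200 + τ_3 = 35.16, so τ_3 = 35.16 − 17.03 = 18.13 h.
γ_3 = 28.91/18.13 = 1.595; β = √(1 − 1/γ²) = √0.6069.

β = 0.779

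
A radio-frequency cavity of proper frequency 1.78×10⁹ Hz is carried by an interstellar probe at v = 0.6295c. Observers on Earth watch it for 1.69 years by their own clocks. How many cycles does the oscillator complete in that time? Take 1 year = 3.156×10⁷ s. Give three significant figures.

N = 7.38×10¹⁶

γ = 1/√(1 − 0.6295²) = 1/√0.6037 = 1.287
During 1.69 years of lab time, the oscillator's proper time advances by τ = Δt/γ = 1.69/1.287 = 1.313 years = 4.144×10⁷ s.
N = f × τ = 1.78×10⁹ × 4.144×10⁷ = 7.377×10¹⁶.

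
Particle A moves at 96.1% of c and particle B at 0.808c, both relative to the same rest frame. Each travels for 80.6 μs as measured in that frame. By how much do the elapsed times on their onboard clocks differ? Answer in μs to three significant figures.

A: β = 0.961; γ = 1/√(1 − 0.961²) = 1/√0.07648 = 3.616; τ_A = 80.6/3.616 = 22.29 μs.
B: γ = 1/√(1 − 0.808²) = 1/√0.3471 = 1.697; τ_B = 80.6/1.697 = 47.49 μs.

|τ_A − τ_B| = 25.2 μs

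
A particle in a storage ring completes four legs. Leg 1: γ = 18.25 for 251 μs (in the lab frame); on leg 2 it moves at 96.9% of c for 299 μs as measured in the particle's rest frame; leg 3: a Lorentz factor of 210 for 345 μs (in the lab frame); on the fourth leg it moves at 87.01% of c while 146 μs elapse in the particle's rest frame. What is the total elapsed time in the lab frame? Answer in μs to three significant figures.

Leg 1: 251 μs is already measured in the lab frame.
Leg 2: β = 0.969; γ = 1/√(1 − 0.969²) = 1/√0.06104 = 4.048; Δt_2 = 4.048 × 299 = 1210 μs.
Leg 3: 345 μs is already measured in the lab frame.
Leg 4: β = 0.8701; γ = 1/√(1 − 0.8701²) = 1/√0.2429 = 2.029; Δt_4 = 2.029 × 146 = 296.2 μs.
Total: 251.0 + 1210 + 345.0 + 296.2 μs.

Δt = 2100 μs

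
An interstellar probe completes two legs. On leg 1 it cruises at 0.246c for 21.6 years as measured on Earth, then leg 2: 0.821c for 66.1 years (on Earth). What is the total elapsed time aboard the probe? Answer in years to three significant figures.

τ = 58.7 years

Leg 1: γ = 1/√(1 − 0.246²) = 1/√0.9395 = 1.032; τ_1 = 21.6/1.032 = 20.94 years.
Leg 2: γ = 1/√(1 − 0.821²) = 1/√0.3260 = 1.752; τ_2 = 66.1/1.752 = 37.74 years.
Total: 20.94 + 37.74 years.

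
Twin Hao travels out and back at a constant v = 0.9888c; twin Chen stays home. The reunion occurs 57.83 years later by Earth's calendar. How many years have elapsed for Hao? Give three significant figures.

τ = 8.63 years

γ = 1/√(1 − 0.9888²) = 1/√0.02227 = 6.700
Hao's clock measures proper time along the trip: τ = Δt/γ = 57.83/6.700 years.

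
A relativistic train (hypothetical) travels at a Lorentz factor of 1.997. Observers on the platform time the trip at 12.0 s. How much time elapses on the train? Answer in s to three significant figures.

γ = 1.997
The interval measured on the platform is the dilated one; the clock on the train measures the proper time τ = Δt/γ = 12.0/1.997 s.

τ = 6.01 s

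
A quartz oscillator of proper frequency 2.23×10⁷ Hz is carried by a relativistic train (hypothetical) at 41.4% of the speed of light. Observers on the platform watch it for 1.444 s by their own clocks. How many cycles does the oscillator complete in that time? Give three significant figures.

N = 2.93×10⁷

β = 0.414; γ = 1/√(1 − 0.414²) = 1/√0.8286 = 1.099
During 1.444 s of lab time, the oscillator's proper time advances by τ = Δt/γ = 1.444/1.099 = 1.314 s = 1.314×10⁰ s.
N = f × τ = 2.23×10⁷ × 1.314×10⁰ = 2.931×10⁷.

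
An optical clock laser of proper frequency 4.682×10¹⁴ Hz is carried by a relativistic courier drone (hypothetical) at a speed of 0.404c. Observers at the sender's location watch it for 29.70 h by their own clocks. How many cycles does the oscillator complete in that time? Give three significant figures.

N = 4.58×10¹⁹

γ = 1/√(1 − 0.404²) = 1/√0.8368 = 1.093
During 29.70 h of lab time, the oscillator's proper time advances by τ = Δt/γ = 29.70/1.093 = 27.17 h = 9.781×10⁴ s.
N = f × τ = 4.682×10¹⁴ × 9.781×10⁴ = 4.579×10¹⁹.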